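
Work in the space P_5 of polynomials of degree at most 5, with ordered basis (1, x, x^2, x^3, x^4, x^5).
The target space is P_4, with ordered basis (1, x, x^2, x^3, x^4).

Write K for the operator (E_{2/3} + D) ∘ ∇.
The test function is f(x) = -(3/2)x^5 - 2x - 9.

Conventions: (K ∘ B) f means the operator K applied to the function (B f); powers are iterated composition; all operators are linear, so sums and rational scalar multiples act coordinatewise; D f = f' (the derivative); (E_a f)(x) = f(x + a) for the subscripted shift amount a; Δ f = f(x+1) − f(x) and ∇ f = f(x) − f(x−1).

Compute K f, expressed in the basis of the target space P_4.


the result is g(x) = -(15/2)x^4 - 35x^3 + 40x^2 - (565/18)x + 143/27

∇ f = -(15/2)x^4 + 15x^3 - 15x^2 + (15/2)x - 7/2
E_{2/3} ∇ f = -(15/2)x^4 - 5x^3 - 5x^2 - (25/18)x - 119/54
D ∇ f = -30x^3 + 45x^2 - 30x + 15/2
(E_{2/3} + D) ∇ f = -(15/2)x^4 - 35x^3 + 40x^2 - (565/18)x + 143/27


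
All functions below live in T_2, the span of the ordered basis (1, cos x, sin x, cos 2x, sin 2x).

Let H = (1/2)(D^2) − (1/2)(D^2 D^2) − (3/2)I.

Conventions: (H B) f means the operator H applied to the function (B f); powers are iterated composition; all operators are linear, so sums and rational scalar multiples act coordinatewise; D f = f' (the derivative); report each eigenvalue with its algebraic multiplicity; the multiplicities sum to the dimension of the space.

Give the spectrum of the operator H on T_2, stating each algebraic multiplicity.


λ = -23/2 (multiplicity 2), λ = -5/2 (multiplicity 2), λ = -3/2 (multiplicity 1)

image of 1: -3/2
image of cos x: -(5/2)cos x
image of sin x: -(5/2)sin x
image of cos 2x: -(23/2)cos 2x
image of sin 2x: -(23/2)sin 2x
the matrix is diagonal; its diagonal is (-3/2, -5/2, -5/2, -23/2, -23/2)
for a triangular matrix the eigenvalues are the diagonal entries, with algebraic multiplicity their repetition count


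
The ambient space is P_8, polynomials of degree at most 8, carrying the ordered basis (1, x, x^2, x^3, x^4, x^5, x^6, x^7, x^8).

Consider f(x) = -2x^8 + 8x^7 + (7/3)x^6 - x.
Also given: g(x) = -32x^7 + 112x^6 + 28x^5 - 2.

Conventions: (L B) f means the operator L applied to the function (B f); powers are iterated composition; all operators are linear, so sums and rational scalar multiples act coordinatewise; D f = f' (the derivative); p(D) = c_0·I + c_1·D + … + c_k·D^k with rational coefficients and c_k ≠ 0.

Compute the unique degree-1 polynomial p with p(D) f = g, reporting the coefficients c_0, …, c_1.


D^0 f = -2x^8 + 8x^7 + (7/3)x^6 - x
D^1 f = -16x^7 + 56x^6 + 14x^5 - 1
matching coefficients of g against c_0 f + c_1 Df + … from the top degree down determines the c_i
solution: c_0 = 0, c_1 = 2

c_0 = 0, c_1 = 2


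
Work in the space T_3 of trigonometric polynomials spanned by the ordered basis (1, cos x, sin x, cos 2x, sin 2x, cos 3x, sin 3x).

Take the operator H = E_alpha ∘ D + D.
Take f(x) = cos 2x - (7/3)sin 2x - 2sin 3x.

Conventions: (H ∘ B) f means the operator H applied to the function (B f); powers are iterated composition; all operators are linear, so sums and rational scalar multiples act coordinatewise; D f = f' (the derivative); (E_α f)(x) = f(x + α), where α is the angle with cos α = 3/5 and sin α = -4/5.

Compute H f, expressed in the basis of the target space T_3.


D f = -(14/3)cos 2x - 2sin 2x - 6cos 3x
E_alpha D f = (242/75)cos 2x - (98/25)sin 2x + (702/125)cos 3x - (264/125)sin 3x
D f = -(14/3)cos 2x - 2sin 2x - 6cos 3x
(E_alpha ∘ D + D) f = -(36/25)cos 2x - (148/25)sin 2x - (48/125)cos 3x - (264/125)sin 3x

the image equals g(x) = -(36/25)cos 2x - (148/25)sin 2x - (48/125)cos 3x - (264/125)sin 3x


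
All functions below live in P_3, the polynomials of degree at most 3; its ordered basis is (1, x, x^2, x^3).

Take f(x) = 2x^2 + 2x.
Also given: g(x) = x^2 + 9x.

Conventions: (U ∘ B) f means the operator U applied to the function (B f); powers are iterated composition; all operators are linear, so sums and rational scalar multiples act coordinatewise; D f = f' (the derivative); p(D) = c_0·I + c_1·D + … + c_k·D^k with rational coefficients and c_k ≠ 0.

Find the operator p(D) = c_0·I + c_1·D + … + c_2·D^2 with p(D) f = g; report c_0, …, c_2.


D^0 f = 2x^2 + 2x
D^1 f = 4x + 2
D^2 f = 4
matching coefficients of g against c_0 f + c_1 Df + … from the top degree down determines the c_i
solution: c_0 = 1/2, c_1 = 2, c_2 = -1

c_0 = 1/2, c_1 = 2, c_2 = -1


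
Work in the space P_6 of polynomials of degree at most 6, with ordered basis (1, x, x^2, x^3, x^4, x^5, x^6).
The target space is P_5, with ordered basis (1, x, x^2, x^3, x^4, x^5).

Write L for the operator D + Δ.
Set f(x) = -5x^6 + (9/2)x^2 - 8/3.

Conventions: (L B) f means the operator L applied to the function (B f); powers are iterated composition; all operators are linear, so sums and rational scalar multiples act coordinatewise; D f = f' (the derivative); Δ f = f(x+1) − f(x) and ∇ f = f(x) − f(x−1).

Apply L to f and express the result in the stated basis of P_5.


D f = -30x^5 + 9x
Δ f = -30x^5 - 75x^4 - 100x^3 - 75x^2 - 21x - 1/2
(D + Δ) f = -60x^5 - 75x^4 - 100x^3 - 75x^2 - 12x - 1/2

the image equals g(x) = -60x^5 - 75x^4 - 100x^3 - 75x^2 - 12x - 1/2


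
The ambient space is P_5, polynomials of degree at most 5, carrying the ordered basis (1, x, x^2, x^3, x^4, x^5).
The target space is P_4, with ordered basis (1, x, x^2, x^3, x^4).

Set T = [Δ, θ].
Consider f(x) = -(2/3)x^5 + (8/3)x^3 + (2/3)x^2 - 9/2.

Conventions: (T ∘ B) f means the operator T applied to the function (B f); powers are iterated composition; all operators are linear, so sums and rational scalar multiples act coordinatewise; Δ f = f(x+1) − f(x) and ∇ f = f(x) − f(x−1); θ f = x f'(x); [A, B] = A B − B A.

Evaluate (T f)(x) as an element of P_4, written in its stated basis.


g(x) = -(10/3)x^4 - (40/3)x^3 - 12x^2 + 4x + 6

θ f = -(10/3)x^5 + 8x^3 + (4/3)x^2
Δ θ f = -(50/3)x^4 - (100/3)x^3 - (28/3)x^2 + 10x + 6
Δ f = -(10/3)x^4 - (20/3)x^3 + (4/3)x^2 + 6x + 8/3
θ Δ f = -(40/3)x^4 - 20x^3 + (8/3)x^2 + 6x
[Δ, θ] f = -(10/3)x^4 - (40/3)x^3 - 12x^2 + 4x + 6


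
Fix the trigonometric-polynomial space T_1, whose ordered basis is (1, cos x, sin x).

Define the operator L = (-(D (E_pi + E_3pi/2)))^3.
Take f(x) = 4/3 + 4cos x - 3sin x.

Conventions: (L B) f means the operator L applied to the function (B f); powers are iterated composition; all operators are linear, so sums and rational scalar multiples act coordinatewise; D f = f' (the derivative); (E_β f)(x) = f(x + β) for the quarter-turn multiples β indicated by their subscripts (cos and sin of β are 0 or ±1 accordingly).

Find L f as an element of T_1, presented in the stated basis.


E_pi f = 4/3 - 4cos x + 3sin x
E_3pi/2 f = 4/3 + 3cos x + 4sin x
(E_pi + E_3pi/2) f = 8/3 - cos x + 7sin x
D (E_pi + E_3pi/2) f = 7cos x + sin x
(-(D (E_pi + E_3pi/2))) f = -7cos x - sin x
E_pi (-(D (E_pi + E_3pi/2))) f = 7cos x + sin x
E_3pi/2 (-(D (E_pi + E_3pi/2))) f = cos x - 7sin x
(E_pi + E_3pi/2) (-(D (E_pi + E_3pi/2))) f = 8cos x - 6sin x
D (E_pi + E_3pi/2) (-(D (E_pi + E_3pi/2))) f = -6cos x - 8sin x
(-(D (E_pi + E_3pi/2))) (-(D (E_pi + E_3pi/2))) f = 6cos x + 8sin x
E_pi (-(D (E_pi + E_3pi/2))) (-(D (E_pi + E_3pi/2))) f = -6cos x - 8sin x
E_3pi/2 (-(D (E_pi + E_3pi/2))) (-(D (E_pi + E_3pi/2))) f = -8cos x + 6sin x
(E_pi + E_3pi/2) (-(D (E_pi + E_3pi/2))) (-(D (E_pi + E_3pi/2))) f = -14cos x - 2sin x
D (E_pi + E_3pi/2) (-(D (E_pi + E_3pi/2))) (-(D (E_pi + E_3pi/2))) f = -2cos x + 14sin x
(-(D (E_pi + E_3pi/2))) (-(D (E_pi + E_3pi/2))) (-(D (E_pi + E_3pi/2))) f = 2cos x - 14sin x

g(x) = 2cos x - 14sin x


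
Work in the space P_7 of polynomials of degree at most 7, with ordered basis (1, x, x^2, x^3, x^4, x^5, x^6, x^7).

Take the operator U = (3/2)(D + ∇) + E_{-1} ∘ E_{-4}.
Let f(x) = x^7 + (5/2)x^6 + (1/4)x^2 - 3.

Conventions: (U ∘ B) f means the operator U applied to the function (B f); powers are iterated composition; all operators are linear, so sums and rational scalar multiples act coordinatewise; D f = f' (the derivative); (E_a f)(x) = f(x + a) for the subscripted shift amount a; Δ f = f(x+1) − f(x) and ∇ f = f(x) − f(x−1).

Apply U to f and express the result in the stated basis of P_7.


the image equals g(x) = x^7 - (23/2)x^6 + (927/2)x^5 - (13765/4)x^4 + (31295/2)x^3 - 42212x^2 + 62511x - 312495/8

D f = 7x^6 + 15x^5 + (1/2)x
∇ f = 7x^6 - 6x^5 - (5/2)x^4 + 15x^3 - (33/2)x^2 + (17/2)x - 7/4
(D + ∇) f = 14x^6 + 9x^5 - (5/2)x^4 + 15x^3 - (33/2)x^2 + 9x - 7/4
((3/2)(D + ∇)) f = 21x^6 + (27/2)x^5 - (15/4)x^4 + (45/2)x^3 - (99/4)x^2 + (27/2)x - 21/8
E_{-4} f = x^7 - (51/2)x^6 + 276x^5 - 1640x^4 + 5760x^3 - (47615/4)x^2 + 13310x - 6143
E_{-1} E_{-4} f = x^7 - (65/2)x^6 + 450x^5 - (6875/2)x^4 + 15625x^3 - (168749/4)x^2 + (124995/2)x - 156237/4
((3/2)(D + ∇) + E_{-1} ∘ E_{-4}) f = x^7 - (23/2)x^6 + (927/2)x^5 - (13765/4)x^4 + (31295/2)x^3 - 42212x^2 + 62511x - 312495/8


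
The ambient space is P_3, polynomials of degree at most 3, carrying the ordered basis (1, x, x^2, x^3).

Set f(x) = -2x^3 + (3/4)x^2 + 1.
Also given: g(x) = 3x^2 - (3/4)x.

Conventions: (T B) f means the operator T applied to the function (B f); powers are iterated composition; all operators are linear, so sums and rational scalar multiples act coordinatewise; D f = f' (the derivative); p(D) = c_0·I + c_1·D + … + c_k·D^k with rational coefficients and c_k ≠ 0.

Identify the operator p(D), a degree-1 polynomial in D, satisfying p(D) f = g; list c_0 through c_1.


c_0 = 0, c_1 = -1/2

D^0 f = -2x^3 + (3/4)x^2 + 1
D^1 f = -6x^2 + (3/2)x
matching coefficients of g against c_0 f + c_1 Df + … from the top degree down determines the c_i
solution: c_0 = 0, c_1 = -1/2


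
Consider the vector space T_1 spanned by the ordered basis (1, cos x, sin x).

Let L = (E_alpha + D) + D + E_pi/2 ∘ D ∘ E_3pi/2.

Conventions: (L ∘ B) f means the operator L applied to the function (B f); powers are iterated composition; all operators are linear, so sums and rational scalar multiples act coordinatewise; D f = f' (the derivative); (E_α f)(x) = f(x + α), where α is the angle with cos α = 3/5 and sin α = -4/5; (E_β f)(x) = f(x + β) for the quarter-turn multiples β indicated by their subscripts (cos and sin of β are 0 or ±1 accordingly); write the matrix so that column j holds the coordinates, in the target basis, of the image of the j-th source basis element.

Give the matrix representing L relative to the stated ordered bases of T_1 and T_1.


image of 1: 1
image of cos x: (3/5)cos x - (11/5)sin x
image of sin x: (11/5)cos x + (3/5)sin x
each image's coordinates form column j of the matrix

the matrix is [[1, 0, 0]; [0, 3/5, 11/5]; [0, -11/5, 3/5]] (rows listed top to bottom)


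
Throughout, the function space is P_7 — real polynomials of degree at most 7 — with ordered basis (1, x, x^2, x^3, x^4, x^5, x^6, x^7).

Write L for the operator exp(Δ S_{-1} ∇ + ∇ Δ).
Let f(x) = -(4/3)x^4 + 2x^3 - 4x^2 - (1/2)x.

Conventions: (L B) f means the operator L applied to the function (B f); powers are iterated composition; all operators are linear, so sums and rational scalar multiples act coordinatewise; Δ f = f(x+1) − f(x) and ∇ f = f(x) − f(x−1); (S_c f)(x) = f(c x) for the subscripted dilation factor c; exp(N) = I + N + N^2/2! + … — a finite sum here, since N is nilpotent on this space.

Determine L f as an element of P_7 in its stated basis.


order-1 term: 56x + 28
the series for exp(Δ S_{-1} ∇ + ∇ Δ) f terminates at order 1
exp(Δ S_{-1} ∇ + ∇ Δ) f = -(4/3)x^4 + 2x^3 - 4x^2 + (111/2)x + 28

g(x) = -(4/3)x^4 + 2x^3 - 4x^2 + (111/2)x + 28


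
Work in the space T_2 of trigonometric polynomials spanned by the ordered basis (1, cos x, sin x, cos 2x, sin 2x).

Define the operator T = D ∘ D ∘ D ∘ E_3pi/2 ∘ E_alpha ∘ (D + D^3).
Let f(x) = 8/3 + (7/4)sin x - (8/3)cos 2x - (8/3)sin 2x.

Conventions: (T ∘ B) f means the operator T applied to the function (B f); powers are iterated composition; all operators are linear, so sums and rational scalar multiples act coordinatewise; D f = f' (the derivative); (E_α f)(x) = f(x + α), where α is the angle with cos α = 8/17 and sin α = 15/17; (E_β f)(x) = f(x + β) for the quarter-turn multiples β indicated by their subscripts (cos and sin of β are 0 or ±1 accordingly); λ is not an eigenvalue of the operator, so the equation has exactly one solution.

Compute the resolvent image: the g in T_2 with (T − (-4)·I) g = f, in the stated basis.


g(x) = 2/3 + (7/16)sin x + (9046/114123)cos 2x - (2474/114123)sin 2x

write g with unknown coordinates in the stated basis and equate coefficients in (T − (-4)·I) g = f
solving from the highest basis element down gives g = 2/3 + (7/16)sin x + (9046/114123)cos 2x - (2474/114123)sin 2x
check: T g = -(113504/38041)cos 2x - (98144/38041)sin 2x
so T g − (-4)·g = 8/3 + (7/4)sin x - (8/3)cos 2x - (8/3)sin 2x = f ✓


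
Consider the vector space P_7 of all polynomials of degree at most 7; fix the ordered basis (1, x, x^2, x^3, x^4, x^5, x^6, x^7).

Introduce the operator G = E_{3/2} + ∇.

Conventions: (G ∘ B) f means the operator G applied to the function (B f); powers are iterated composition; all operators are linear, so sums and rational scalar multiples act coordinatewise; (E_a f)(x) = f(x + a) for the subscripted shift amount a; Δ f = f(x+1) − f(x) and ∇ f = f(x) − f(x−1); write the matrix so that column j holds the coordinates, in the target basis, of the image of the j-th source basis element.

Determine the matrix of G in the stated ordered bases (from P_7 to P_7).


the matrix is [[1, 5/2, 5/4, 35/8, 65/16, 275/32, 665/64, 2315/128]; [0, 1, 5, 15/4, 35/2, 325/16, 825/16, 4655/64]; [0, 0, 1, 15/2, 15/2, 175/4, 975/16, 5775/32]; [0, 0, 0, 1, 10, 25/2, 175/2, 2275/16]; [0, 0, 0, 0, 1, 25/2, 75/4, 1225/8]; [0, 0, 0, 0, 0, 1, 15, 105/4]; [0, 0, 0, 0, 0, 0, 1, 35/2]; [0, 0, 0, 0, 0, 0, 0, 1]] (rows listed top to bottom)

image of 1: 1
image of x: x + 5/2
image of x^2: x^2 + 5x + 5/4
image of x^3: x^3 + (15/2)x^2 + (15/4)x + 35/8
image of x^4: x^4 + 10x^3 + (15/2)x^2 + (35/2)x + 65/16
image of x^5: x^5 + (25/2)x^4 + (25/2)x^3 + (175/4)x^2 + (325/16)x + 275/32
image of x^6: x^6 + 15x^5 + (75/4)x^4 + (175/2)x^3 + (975/16)x^2 + (825/16)x + 665/64
image of x^7: x^7 + (35/2)x^6 + (105/4)x^5 + (1225/8)x^4 + (2275/16)x^3 + (5775/32)x^2 + (4655/64)x + 2315/128
each image's coordinates form column j of the matrix


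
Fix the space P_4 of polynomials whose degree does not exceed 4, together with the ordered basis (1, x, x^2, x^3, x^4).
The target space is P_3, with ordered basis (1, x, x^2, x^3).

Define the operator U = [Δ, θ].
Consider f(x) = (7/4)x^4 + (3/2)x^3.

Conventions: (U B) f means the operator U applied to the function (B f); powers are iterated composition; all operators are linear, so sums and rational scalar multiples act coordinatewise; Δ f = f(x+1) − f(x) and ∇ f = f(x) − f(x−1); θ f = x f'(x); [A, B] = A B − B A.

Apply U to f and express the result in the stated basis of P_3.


θ f = 7x^4 + (9/2)x^3
Δ θ f = 28x^3 + (111/2)x^2 + (83/2)x + 23/2
Δ f = 7x^3 + 15x^2 + (23/2)x + 13/4
θ Δ f = 21x^3 + 30x^2 + (23/2)x
[Δ, θ] f = 7x^3 + (51/2)x^2 + 30x + 23/2

the result is g(x) = 7x^3 + (51/2)x^2 + 30x + 23/2


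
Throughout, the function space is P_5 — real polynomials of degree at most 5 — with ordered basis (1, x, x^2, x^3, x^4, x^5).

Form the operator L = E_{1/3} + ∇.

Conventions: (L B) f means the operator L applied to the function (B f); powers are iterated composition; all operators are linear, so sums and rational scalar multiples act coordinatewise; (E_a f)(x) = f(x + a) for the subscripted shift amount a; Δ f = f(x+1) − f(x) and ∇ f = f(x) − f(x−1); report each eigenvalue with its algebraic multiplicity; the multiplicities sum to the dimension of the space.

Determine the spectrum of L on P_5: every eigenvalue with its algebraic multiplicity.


image of 1: 1
image of x: x + 4/3
image of x^2: x^2 + (8/3)x - 8/9
image of x^3: x^3 + 4x^2 - (8/3)x + 28/27
image of x^4: x^4 + (16/3)x^3 - (16/3)x^2 + (112/27)x - 80/81
image of x^5: x^5 + (20/3)x^4 - (80/9)x^3 + (280/27)x^2 - (400/81)x + 244/243
the matrix is upper triangular; its diagonal is (1, 1, 1, 1, 1, 1)
for a triangular matrix the eigenvalues are the diagonal entries, with algebraic multiplicity their repetition count

λ = 1 (multiplicity 6)


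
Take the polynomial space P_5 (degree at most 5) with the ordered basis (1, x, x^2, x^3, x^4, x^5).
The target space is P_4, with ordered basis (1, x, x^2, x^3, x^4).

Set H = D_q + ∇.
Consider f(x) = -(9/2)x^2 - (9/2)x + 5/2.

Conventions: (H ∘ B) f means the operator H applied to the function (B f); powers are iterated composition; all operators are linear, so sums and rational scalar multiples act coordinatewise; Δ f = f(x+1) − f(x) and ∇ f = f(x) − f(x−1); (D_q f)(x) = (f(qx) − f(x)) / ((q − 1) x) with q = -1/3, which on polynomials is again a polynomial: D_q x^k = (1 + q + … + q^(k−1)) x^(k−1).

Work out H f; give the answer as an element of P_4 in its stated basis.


g(x) = -12x - 9/2

D_q f = -3x - 9/2
∇ f = -9x
(D_q + ∇) f = -12x - 9/2


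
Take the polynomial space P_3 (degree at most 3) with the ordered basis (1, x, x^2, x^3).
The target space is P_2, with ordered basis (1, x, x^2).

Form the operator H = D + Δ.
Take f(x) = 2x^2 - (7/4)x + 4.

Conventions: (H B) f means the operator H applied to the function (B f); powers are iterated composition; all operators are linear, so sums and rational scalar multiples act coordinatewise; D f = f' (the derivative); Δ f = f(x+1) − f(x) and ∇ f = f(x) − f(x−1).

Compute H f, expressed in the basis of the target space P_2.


D f = 4x - 7/4
Δ f = 4x + 1/4
(D + Δ) f = 8x - 3/2

the result is g(x) = 8x - 3/2


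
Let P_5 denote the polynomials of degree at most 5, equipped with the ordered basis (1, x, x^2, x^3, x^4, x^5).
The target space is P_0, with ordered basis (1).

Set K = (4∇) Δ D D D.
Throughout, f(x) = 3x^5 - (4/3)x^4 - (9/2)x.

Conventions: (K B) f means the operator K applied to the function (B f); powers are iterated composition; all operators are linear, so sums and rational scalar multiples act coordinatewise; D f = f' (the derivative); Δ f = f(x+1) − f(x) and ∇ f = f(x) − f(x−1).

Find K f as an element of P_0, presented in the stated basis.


D f = 15x^4 - (16/3)x^3 - 9/2
D D f = 60x^3 - 16x^2
D D D f = 180x^2 - 32x
Δ D D D f = 360x + 148
∇ (Δ D D) D f = 360
(4∇) (Δ D D) D f = 1440

g(x) = 1440


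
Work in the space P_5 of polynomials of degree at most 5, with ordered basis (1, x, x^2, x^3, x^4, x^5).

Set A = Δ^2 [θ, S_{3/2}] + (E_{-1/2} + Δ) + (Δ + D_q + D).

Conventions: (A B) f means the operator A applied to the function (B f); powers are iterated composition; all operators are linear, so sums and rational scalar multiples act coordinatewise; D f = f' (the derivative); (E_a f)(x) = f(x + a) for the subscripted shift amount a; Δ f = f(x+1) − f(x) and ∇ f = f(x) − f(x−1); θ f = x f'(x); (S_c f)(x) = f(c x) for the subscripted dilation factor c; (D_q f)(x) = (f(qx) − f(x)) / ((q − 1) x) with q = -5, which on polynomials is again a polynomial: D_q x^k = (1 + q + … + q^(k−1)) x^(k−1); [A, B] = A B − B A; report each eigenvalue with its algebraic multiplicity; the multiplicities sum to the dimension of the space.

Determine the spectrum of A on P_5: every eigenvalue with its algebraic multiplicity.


image of 1: 1
image of x: x + 7/2
image of x^2: x^2 + x + 9/4
image of x^3: x^3 + (57/2)x^2 + (27/4)x + 15/8
image of x^4: x^4 - 94x^3 + (27/2)x^2 + (15/2)x + 33/16
image of x^5: x^5 + (1067/2)x^4 + (45/2)x^3 + (75/4)x^2 + (165/16)x + 63/32
the matrix is upper triangular; its diagonal is (1, 1, 1, 1, 1, 1)
for a triangular matrix the eigenvalues are the diagonal entries, with algebraic multiplicity their repetition count

λ = 1 (multiplicity 6)


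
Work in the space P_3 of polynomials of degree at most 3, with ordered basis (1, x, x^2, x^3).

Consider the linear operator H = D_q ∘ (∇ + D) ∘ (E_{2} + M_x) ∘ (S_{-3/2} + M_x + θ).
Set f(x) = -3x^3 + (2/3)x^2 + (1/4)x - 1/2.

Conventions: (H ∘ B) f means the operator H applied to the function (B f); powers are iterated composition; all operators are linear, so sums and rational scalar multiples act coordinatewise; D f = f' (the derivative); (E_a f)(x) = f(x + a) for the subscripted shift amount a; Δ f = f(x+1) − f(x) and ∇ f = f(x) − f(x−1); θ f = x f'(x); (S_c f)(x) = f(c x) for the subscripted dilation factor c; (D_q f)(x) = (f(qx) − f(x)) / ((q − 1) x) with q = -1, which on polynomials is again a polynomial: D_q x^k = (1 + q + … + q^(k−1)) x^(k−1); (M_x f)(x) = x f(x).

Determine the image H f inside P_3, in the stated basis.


the result is g(x) = (61/3)x^2 - 1341/8

S_{-3/2} f = (81/8)x^3 + (3/2)x^2 - (3/8)x - 1/2
M_x f = -3x^4 + (2/3)x^3 + (1/4)x^2 - (1/2)x
θ f = -9x^3 + (4/3)x^2 + (1/4)x
(S_{-3/2} + M_x + θ) f = -3x^4 + (43/24)x^3 + (37/12)x^2 - (5/8)x - 1/2
E_{2} (S_{-3/2} + M_x + θ) f = -3x^4 - (533/24)x^3 - (349/6)x^2 - (1507/24)x - 277/12
M_x (S_{-3/2} + M_x + θ) f = -3x^5 + (43/24)x^4 + (37/12)x^3 - (5/8)x^2 - (1/2)x
(E_{2} + M_x) (S_{-3/2} + M_x + θ) f = -3x^5 - (29/24)x^4 - (153/8)x^3 - (1411/24)x^2 - (1519/24)x - 277/12
∇ (E_{2} + M_x) (S_{-3/2} + M_x + θ) f = -15x^4 + (151/6)x^3 - (641/8)x^2 - (1201/24)x - 305/12
D (E_{2} + M_x) (S_{-3/2} + M_x + θ) f = -15x^4 - (29/6)x^3 - (459/8)x^2 - (1411/12)x - 1519/24
(∇ + D) (E_{2} + M_x) (S_{-3/2} + M_x + θ) f = -30x^4 + (61/3)x^3 - (275/2)x^2 - (1341/8)x - 2129/24
D_q (∇ + D) (E_{2} + M_x) (S_{-3/2} + M_x + θ) f = (61/3)x^2 - 1341/8


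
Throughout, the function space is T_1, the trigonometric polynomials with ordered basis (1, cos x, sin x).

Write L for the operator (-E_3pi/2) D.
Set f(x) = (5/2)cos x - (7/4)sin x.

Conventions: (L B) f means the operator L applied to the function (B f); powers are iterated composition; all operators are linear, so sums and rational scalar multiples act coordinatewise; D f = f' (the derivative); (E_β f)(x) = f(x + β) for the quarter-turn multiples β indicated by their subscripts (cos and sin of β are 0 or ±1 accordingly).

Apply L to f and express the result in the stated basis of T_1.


g(x) = -(5/2)cos x + (7/4)sin x

D f = -(7/4)cos x - (5/2)sin x
E_3pi/2 D f = (5/2)cos x - (7/4)sin x
(-E_3pi/2) D f = -(5/2)cos x + (7/4)sin x


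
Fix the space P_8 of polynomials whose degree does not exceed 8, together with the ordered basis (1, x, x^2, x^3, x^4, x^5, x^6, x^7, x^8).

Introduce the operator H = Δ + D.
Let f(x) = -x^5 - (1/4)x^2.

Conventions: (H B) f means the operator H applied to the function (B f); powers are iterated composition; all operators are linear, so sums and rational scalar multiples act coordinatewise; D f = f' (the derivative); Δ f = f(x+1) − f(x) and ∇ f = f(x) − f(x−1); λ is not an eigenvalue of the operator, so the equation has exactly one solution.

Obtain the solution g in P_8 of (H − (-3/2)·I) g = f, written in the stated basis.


write g with unknown coordinates in the stated basis and equate coefficients in (H − (-3/2)·I) g = f
solving from the highest basis element down gives g = -(2/3)x^5 + (40/9)x^4 - (520/27)x^3 + (3431/54)x^2 - (11384/81)x + 37751/243
check: H g = -(20/3)x^4 + (260/9)x^3 - (860/9)x^2 + (5692/27)x - 37751/162
so H g − (-3/2)·g = -x^5 - (1/4)x^2 = f ✓

g(x) = -(2/3)x^5 + (40/9)x^4 - (520/27)x^3 + (3431/54)x^2 - (11384/81)x + 37751/243


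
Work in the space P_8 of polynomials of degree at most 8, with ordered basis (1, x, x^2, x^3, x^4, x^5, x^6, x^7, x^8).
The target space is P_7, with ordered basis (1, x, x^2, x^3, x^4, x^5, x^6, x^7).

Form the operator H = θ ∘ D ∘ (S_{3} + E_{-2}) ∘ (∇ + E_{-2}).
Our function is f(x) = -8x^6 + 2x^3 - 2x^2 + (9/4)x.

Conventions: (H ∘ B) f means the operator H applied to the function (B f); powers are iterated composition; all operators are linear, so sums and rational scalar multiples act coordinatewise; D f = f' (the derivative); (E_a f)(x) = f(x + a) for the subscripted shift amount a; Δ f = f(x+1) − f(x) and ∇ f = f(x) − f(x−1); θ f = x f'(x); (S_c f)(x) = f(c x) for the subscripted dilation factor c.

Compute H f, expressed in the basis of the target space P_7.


∇ f = -48x^5 + 120x^4 - 160x^3 + 126x^2 - 58x + 57/4
E_{-2} f = -8x^6 + 96x^5 - 480x^4 + 1282x^3 - 1934x^2 + (6281/4)x - 1081/2
(∇ + E_{-2}) f = -8x^6 + 48x^5 - 360x^4 + 1122x^3 - 1808x^2 + (6049/4)x - 2105/4
S_{3} (∇ + E_{-2}) f = -5832x^6 + 11664x^5 - 29160x^4 + 30294x^3 - 16272x^2 + (18147/4)x - 2105/4
E_{-2} (∇ + E_{-2}) f = -8x^6 + 144x^5 - 1320x^4 + 7202x^3 - 22940x^2 + (156417/4)x - 110267/4
(S_{3} + E_{-2}) (∇ + E_{-2}) f = -5840x^6 + 11808x^5 - 30480x^4 + 37496x^3 - 39212x^2 + 43641x - 28093
D (S_{3} + E_{-2}) (∇ + E_{-2}) f = -35040x^5 + 59040x^4 - 121920x^3 + 112488x^2 - 78424x + 43641
θ D (S_{3} + E_{-2}) (∇ + E_{-2}) f = -175200x^5 + 236160x^4 - 365760x^3 + 224976x^2 - 78424x

g(x) = -175200x^5 + 236160x^4 - 365760x^3 + 224976x^2 - 78424x


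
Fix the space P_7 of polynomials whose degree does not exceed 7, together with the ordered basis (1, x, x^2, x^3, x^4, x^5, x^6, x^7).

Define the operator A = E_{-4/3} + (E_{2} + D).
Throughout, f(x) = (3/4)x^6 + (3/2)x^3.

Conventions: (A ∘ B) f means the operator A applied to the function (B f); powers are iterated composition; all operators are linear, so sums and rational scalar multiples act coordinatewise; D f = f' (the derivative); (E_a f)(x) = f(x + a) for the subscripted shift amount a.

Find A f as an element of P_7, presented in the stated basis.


the image equals g(x) = (3/2)x^6 + (15/2)x^5 + 65x^4 + (787/9)x^3 + (4015/18)x^2 + (4078/27)x + 14740/243

E_{-4/3} f = (3/4)x^6 - 6x^5 + 20x^4 - (613/18)x^3 + (266/9)x^2 - (296/27)x + 160/243
E_{2} f = (3/4)x^6 + 9x^5 + 45x^4 + (243/2)x^3 + 189x^2 + 162x + 60
D f = (9/2)x^5 + (9/2)x^2
(E_{2} + D) f = (3/4)x^6 + (27/2)x^5 + 45x^4 + (243/2)x^3 + (387/2)x^2 + 162x + 60
(E_{-4/3} + (E_{2} + D)) f = (3/2)x^6 + (15/2)x^5 + 65x^4 + (787/9)x^3 + (4015/18)x^2 + (4078/27)x + 14740/243


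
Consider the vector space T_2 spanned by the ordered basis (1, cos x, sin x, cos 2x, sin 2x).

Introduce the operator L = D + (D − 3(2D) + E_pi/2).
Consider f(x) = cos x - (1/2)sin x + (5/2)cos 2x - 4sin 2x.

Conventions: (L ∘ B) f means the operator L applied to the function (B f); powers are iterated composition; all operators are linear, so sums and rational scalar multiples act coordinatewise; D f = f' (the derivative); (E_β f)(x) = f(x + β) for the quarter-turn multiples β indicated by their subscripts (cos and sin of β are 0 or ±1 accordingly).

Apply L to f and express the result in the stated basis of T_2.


the image equals g(x) = (3/2)cos x + 3sin x + (59/2)cos 2x + 24sin 2x

D f = -(1/2)cos x - sin x - 8cos 2x - 5sin 2x
D f = -(1/2)cos x - sin x - 8cos 2x - 5sin 2x
D f = -(1/2)cos x - sin x - 8cos 2x - 5sin 2x
(2D) f = -cos x - 2sin x - 16cos 2x - 10sin 2x
(-3(2D)) f = 3cos x + 6sin x + 48cos 2x + 30sin 2x
E_pi/2 f = -(1/2)cos x - sin x - (5/2)cos 2x + 4sin 2x
(D − 3(2D) + E_pi/2) f = 2cos x + 4sin x + (75/2)cos 2x + 29sin 2x
(D + (D − 3(2D) + E_pi/2)) f = (3/2)cos x + 3sin x + (59/2)cos 2x + 24sin 2x


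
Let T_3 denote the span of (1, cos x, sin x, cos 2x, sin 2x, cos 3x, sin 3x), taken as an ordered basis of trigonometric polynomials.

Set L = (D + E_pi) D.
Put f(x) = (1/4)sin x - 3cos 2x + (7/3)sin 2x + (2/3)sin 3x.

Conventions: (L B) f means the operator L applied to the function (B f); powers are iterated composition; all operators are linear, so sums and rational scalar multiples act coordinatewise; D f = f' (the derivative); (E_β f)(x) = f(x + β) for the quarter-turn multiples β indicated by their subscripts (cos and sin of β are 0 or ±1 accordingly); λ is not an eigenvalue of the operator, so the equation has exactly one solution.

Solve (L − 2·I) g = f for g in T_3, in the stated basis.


write g with unknown coordinates in the stated basis and equate coefficients in (L − 2·I) g = f
solving from the highest basis element down gives g = (1/40)cos x - (3/40)sin x + (1/3)cos 2x - (1/2)sin 2x + (1/65)cos 3x - (11/195)sin 3x
check: L g = (1/20)cos x + (1/10)sin x - (7/3)cos 2x + (4/3)sin 2x + (2/65)cos 3x + (36/65)sin 3x
so L g − 2·g = (1/4)sin x - 3cos 2x + (7/3)sin 2x + (2/3)sin 3x = f ✓

the result is g(x) = (1/40)cos x - (3/40)sin x + (1/3)cos 2x - (1/2)sin 2x + (1/65)cos 3x - (11/195)sin 3x


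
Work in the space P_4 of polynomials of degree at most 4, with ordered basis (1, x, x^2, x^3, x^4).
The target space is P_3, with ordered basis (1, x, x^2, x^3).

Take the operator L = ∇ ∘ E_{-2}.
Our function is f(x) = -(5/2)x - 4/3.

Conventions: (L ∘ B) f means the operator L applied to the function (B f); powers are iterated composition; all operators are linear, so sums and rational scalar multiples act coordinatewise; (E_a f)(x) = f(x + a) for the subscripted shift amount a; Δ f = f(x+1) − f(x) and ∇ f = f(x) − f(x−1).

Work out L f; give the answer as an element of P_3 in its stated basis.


E_{-2} f = -(5/2)x + 11/3
∇ E_{-2} f = -5/2

g(x) = -5/2


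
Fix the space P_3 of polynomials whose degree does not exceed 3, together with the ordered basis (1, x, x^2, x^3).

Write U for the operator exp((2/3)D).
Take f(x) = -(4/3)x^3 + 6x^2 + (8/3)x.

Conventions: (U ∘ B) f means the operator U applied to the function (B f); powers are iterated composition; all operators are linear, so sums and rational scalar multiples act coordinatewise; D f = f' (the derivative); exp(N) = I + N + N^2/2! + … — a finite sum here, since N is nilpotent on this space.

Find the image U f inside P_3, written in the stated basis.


g(x) = -(4/3)x^3 + (10/3)x^2 + (80/9)x + 328/81

order-1 term: -(8/3)x^2 + 8x + 16/9
order-2 term: -(16/9)x + 8/3
order-3 term: -32/81
the series for exp((2/3)D) f terminates at order 3
exp((2/3)D) f = -(4/3)x^3 + (10/3)x^2 + (80/9)x + 328/81


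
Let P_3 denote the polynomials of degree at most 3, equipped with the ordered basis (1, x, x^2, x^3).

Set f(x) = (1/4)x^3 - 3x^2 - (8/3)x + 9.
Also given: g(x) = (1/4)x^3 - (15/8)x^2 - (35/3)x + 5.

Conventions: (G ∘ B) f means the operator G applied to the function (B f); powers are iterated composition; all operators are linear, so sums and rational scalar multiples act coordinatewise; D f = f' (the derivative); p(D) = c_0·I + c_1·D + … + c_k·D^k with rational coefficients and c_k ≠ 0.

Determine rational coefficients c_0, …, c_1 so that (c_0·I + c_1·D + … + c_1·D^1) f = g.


c_0 = 1, c_1 = 3/2

D^0 f = (1/4)x^3 - 3x^2 - (8/3)x + 9
D^1 f = (3/4)x^2 - 6x - 8/3
matching coefficients of g against c_0 f + c_1 Df + … from the top degree down determines the c_i
solution: c_0 = 1, c_1 = 3/2


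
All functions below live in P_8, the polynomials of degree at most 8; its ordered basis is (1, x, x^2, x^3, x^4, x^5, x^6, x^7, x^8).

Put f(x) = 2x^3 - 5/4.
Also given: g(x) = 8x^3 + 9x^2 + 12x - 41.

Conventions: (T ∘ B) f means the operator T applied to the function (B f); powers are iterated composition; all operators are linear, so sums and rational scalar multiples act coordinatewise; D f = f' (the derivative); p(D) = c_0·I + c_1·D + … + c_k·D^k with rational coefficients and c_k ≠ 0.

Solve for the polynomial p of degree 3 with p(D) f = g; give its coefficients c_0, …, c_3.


c_0 = 4, c_1 = 3/2, c_2 = 1, c_3 = -3

D^0 f = 2x^3 - 5/4
D^1 f = 6x^2
D^2 f = 12x
D^3 f = 12
matching coefficients of g against c_0 f + c_1 Df + … from the top degree down determines the c_i
solution: c_0 = 4, c_1 = 3/2, c_2 = 1, c_3 = -3


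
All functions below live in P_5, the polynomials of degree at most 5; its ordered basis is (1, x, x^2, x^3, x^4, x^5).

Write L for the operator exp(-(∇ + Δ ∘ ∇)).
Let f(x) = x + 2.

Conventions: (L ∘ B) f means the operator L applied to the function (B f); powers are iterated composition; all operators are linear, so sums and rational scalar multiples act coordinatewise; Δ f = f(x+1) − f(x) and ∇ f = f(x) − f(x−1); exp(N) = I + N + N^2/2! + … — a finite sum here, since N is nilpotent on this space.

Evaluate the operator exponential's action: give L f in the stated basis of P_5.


order-1 term: -1
the series for exp(-(∇ + Δ ∘ ∇)) f terminates at order 1
exp(-(∇ + Δ ∘ ∇)) f = x + 1

the image equals g(x) = x + 1


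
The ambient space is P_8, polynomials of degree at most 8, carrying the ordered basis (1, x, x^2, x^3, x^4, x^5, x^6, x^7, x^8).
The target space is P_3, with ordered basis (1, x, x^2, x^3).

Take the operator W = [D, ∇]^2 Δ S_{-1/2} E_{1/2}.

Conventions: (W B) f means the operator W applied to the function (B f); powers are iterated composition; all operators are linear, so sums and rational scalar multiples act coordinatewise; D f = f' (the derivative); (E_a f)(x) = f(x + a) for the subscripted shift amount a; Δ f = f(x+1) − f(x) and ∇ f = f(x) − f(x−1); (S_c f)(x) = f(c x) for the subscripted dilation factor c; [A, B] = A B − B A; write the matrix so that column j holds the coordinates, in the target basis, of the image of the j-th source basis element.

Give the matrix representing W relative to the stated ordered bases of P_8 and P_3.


the matrix is [[0, 0, 0, 0, 0, 0, 0, 0, 0]; [0, 0, 0, 0, 0, 0, 0, 0, 0]; [0, 0, 0, 0, 0, 0, 0, 0, 0]; [0, 0, 0, 0, 0, 0, 0, 0, 0]] (rows listed top to bottom)

image of 1: 0
image of x: 0
image of x^2: 0
image of x^3: 0
image of x^4: 0
image of x^5: 0
image of x^6: 0
image of x^7: 0
image of x^8: 0
each image's coordinates form column j of the matrix


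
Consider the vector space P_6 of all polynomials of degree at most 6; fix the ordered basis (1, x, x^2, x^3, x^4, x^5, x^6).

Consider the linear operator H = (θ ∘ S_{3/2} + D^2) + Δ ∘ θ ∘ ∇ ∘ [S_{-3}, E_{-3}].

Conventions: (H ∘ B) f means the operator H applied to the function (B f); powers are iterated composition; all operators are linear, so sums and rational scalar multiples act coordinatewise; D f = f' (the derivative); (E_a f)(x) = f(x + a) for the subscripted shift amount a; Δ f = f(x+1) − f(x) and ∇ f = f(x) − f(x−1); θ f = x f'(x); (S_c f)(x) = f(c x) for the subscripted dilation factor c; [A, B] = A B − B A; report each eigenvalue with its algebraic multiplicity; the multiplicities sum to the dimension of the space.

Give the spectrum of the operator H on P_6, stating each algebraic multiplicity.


λ = 0 (multiplicity 1), λ = 3/2 (multiplicity 1), λ = 9/2 (multiplicity 1), λ = 81/8 (multiplicity 1), λ = 81/4 (multiplicity 1), λ = 1215/32 (multiplicity 1), λ = 2187/32 (multiplicity 1)

image of 1: 0
image of x: (3/2)x
image of x^2: (9/2)x^2 + 2
image of x^3: (81/8)x^3 + 6x - 648
image of x^4: (81/4)x^4 + 12x^2 + 15552x - 3888
image of x^5: (1215/32)x^5 + 20x^3 - 174960x^2 + 174960x - 97200
image of x^6: (2187/32)x^6 + 30x^4 + 1399680x^3 - 2624400x^2 + 4374000x - 787320
the matrix is upper triangular; its diagonal is (0, 3/2, 9/2, 81/8, 81/4, 1215/32, 2187/32)
for a triangular matrix the eigenvalues are the diagonal entries, with algebraic multiplicity their repetition count


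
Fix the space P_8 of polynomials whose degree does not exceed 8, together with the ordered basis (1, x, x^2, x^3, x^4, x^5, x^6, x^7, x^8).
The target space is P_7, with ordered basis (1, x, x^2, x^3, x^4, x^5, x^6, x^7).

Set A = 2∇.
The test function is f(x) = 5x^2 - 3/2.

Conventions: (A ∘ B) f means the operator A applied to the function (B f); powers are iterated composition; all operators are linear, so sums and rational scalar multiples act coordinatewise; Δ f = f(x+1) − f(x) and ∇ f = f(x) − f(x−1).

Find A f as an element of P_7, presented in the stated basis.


the image equals g(x) = 20x - 10

∇ f = 10x - 5
(2∇) f = 20x - 10


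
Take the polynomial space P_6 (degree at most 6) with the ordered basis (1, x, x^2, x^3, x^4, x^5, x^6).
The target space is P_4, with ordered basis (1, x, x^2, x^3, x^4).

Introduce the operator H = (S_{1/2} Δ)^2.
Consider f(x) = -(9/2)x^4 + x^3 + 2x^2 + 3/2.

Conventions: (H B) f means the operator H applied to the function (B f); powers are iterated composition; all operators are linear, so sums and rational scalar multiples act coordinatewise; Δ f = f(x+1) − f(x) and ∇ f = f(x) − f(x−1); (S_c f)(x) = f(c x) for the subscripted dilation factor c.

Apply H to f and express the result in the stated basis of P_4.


Δ f = -18x^3 - 24x^2 - 11x - 3/2
S_{1/2} Δ f = -(9/4)x^3 - 6x^2 - (11/2)x - 3/2
Δ (S_{1/2} Δ) f = -(27/4)x^2 - (75/4)x - 55/4
S_{1/2} Δ (S_{1/2} Δ) f = -(27/16)x^2 - (75/8)x - 55/4

the image equals g(x) = -(27/16)x^2 - (75/8)x - 55/4


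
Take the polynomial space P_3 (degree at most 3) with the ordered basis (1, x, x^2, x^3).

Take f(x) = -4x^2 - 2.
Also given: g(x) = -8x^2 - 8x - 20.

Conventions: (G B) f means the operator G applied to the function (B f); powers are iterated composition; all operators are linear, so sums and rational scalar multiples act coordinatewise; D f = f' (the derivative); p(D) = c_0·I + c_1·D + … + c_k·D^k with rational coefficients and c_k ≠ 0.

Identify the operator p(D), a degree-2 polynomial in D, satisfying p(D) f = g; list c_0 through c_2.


D^0 f = -4x^2 - 2
D^1 f = -8x
D^2 f = -8
matching coefficients of g against c_0 f + c_1 Df + … from the top degree down determines the c_i
solution: c_0 = 2, c_1 = 1, c_2 = 2

p(D) = 2·I + D + 2·D^2, i.e. c_0 = 2, c_1 = 1, c_2 = 2


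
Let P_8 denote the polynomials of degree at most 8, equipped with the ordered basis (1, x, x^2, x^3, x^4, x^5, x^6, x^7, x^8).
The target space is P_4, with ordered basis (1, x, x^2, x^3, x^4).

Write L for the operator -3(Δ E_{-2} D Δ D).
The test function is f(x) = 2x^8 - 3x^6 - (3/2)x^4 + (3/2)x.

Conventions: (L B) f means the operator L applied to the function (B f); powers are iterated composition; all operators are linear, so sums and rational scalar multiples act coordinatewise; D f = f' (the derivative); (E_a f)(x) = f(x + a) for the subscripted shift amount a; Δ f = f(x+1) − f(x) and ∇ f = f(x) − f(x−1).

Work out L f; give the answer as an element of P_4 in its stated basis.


the result is g(x) = -10080x^4 + 40320x^3 - 67320x^2 + 54000x - 16944

D f = 16x^7 - 18x^5 - 6x^3 + 3/2
Δ D f = 112x^6 + 336x^5 + 470x^4 + 380x^3 + 138x^2 + 4x - 8
D (Δ D) f = 672x^5 + 1680x^4 + 1880x^3 + 1140x^2 + 276x + 4
E_{-2} D (Δ D) f = 672x^5 - 5040x^4 + 15320x^3 - 23580x^2 + 18276x - 5652
Δ (E_{-2} D) (Δ D) f = 3360x^4 - 13440x^3 + 22440x^2 - 18000x + 5648
(-3(Δ E_{-2} D Δ D)) f = -10080x^4 + 40320x^3 - 67320x^2 + 54000x - 16944


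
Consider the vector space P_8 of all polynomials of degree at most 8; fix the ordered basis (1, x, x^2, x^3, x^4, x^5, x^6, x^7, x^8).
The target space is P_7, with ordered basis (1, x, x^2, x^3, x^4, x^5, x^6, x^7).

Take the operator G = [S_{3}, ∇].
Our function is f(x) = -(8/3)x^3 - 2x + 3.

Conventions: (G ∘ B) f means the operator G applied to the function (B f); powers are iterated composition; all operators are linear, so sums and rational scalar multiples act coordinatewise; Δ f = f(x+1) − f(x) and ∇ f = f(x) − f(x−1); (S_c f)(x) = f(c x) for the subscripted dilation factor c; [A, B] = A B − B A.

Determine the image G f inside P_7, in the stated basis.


the image equals g(x) = 144x^2 - 192x + 220/3

∇ f = -8x^2 + 8x - 14/3
S_{3} ∇ f = -72x^2 + 24x - 14/3
S_{3} f = -72x^3 - 6x + 3
∇ S_{3} f = -216x^2 + 216x - 78
[S_{3}, ∇] f = 144x^2 - 192x + 220/3


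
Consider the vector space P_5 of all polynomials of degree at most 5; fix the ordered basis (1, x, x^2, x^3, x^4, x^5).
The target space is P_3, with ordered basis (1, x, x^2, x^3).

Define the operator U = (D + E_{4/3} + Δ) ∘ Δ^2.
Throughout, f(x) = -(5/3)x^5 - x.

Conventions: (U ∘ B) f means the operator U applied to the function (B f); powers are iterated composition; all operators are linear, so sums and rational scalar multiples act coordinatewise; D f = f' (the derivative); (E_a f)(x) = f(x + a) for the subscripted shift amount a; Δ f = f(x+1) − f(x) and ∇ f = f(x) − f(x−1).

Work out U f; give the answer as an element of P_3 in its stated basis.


Δ f = -(25/3)x^4 - (50/3)x^3 - (50/3)x^2 - (25/3)x - 8/3
Δ Δ f = -(100/3)x^3 - 100x^2 - (350/3)x - 50
D Δ^2 f = -100x^2 - 200x - 350/3
E_{4/3} Δ^2 f = -(100/3)x^3 - (700/3)x^2 - (5050/9)x - 37450/81
Δ Δ^2 f = -100x^2 - 300x - 250
(D + E_{4/3} + Δ) Δ^2 f = -(100/3)x^3 - (1300/3)x^2 - (9550/9)x - 67150/81

g(x) = -(100/3)x^3 - (1300/3)x^2 - (9550/9)x - 67150/81
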